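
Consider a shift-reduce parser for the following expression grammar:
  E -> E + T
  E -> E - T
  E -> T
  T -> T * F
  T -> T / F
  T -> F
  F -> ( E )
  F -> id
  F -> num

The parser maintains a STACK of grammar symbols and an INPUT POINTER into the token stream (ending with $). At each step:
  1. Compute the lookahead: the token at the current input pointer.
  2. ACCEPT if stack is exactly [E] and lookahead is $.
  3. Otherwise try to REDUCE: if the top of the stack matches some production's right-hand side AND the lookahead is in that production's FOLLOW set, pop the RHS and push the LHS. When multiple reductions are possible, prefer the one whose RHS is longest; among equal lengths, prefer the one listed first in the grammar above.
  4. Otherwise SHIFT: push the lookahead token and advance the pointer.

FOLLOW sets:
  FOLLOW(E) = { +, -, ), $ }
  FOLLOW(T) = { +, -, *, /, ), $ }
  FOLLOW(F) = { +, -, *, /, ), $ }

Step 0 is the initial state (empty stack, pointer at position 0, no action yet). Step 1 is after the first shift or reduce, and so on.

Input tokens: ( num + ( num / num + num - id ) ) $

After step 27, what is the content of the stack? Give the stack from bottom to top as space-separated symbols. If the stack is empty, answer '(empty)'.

Answer: ( E + F

Derivation:
Step 1: shift (. Stack=[(] ptr=1 lookahead=num remaining=[num + ( num / num + num - id ) ) $]
Step 2: shift num. Stack=[( num] ptr=2 lookahead=+ remaining=[+ ( num / num + num - id ) ) $]
Step 3: reduce F->num. Stack=[( F] ptr=2 lookahead=+ remaining=[+ ( num / num + num - id ) ) $]
Step 4: reduce T->F. Stack=[( T] ptr=2 lookahead=+ remaining=[+ ( num / num + num - id ) ) $]
Step 5: reduce E->T. Stack=[( E] ptr=2 lookahead=+ remaining=[+ ( num / num + num - id ) ) $]
Step 6: shift +. Stack=[( E +] ptr=3 lookahead=( remaining=[( num / num + num - id ) ) $]
Step 7: shift (. Stack=[( E + (] ptr=4 lookahead=num remaining=[num / num + num - id ) ) $]
Step 8: shift num. Stack=[( E + ( num] ptr=5 lookahead=/ remaining=[/ num + num - id ) ) $]
Step 9: reduce F->num. Stack=[( E + ( F] ptr=5 lookahead=/ remaining=[/ num + num - id ) ) $]
Step 10: reduce T->F. Stack=[( E + ( T] ptr=5 lookahead=/ remaining=[/ num + num - id ) ) $]
Step 11: shift /. Stack=[( E + ( T /] ptr=6 lookahead=num remaining=[num + num - id ) ) $]
Step 12: shift num. Stack=[( E + ( T / num] ptr=7 lookahead=+ remaining=[+ num - id ) ) $]
Step 13: reduce F->num. Stack=[( E + ( T / F] ptr=7 lookahead=+ remaining=[+ num - id ) ) $]
Step 14: reduce T->T / F. Stack=[( E + ( T] ptr=7 lookahead=+ remaining=[+ num - id ) ) $]
Step 15: reduce E->T. Stack=[( E + ( E] ptr=7 lookahead=+ remaining=[+ num - id ) ) $]
Step 16: shift +. Stack=[( E + ( E +] ptr=8 lookahead=num remaining=[num - id ) ) $]
Step 17: shift num. Stack=[( E + ( E + num] ptr=9 lookahead=- remaining=[- id ) ) $]
Step 18: reduce F->num. Stack=[( E + ( E + F] ptr=9 lookahead=- remaining=[- id ) ) $]
Step 19: reduce T->F. Stack=[( E + ( E + T] ptr=9 lookahead=- remaining=[- id ) ) $]
Step 20: reduce E->E + T. Stack=[( E + ( E] ptr=9 lookahead=- remaining=[- id ) ) $]
Step 21: shift -. Stack=[( E + ( E -] ptr=10 lookahead=id remaining=[id ) ) $]
Step 22: shift id. Stack=[( E + ( E - id] ptr=11 lookahead=) remaining=[) ) $]
Step 23: reduce F->id. Stack=[( E + ( E - F] ptr=11 lookahead=) remaining=[) ) $]
Step 24: reduce T->F. Stack=[( E + ( E - T] ptr=11 lookahead=) remaining=[) ) $]
Step 25: reduce E->E - T. Stack=[( E + ( E] ptr=11 lookahead=) remaining=[) ) $]
Step 26: shift ). Stack=[( E + ( E )] ptr=12 lookahead=) remaining=[) $]
Step 27: reduce F->( E ). Stack=[( E + F] ptr=12 lookahead=) remaining=[) $]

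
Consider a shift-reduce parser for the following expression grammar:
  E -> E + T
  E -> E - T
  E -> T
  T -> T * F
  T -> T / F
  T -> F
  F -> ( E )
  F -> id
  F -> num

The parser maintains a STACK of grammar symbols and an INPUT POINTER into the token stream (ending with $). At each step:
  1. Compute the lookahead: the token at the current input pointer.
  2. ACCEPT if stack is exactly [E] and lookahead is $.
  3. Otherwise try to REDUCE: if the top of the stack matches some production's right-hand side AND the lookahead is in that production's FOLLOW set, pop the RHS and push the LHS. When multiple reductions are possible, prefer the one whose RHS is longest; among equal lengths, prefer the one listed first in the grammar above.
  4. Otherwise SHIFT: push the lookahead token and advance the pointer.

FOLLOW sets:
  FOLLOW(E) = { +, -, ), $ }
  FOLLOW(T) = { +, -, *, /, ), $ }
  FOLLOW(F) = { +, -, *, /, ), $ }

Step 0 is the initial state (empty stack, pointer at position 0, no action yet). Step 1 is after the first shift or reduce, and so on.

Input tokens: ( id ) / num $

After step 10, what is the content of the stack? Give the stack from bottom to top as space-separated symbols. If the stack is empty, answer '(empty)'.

Answer: T / num

Derivation:
Step 1: shift (. Stack=[(] ptr=1 lookahead=id remaining=[id ) / num $]
Step 2: shift id. Stack=[( id] ptr=2 lookahead=) remaining=[) / num $]
Step 3: reduce F->id. Stack=[( F] ptr=2 lookahead=) remaining=[) / num $]
Step 4: reduce T->F. Stack=[( T] ptr=2 lookahead=) remaining=[) / num $]
Step 5: reduce E->T. Stack=[( E] ptr=2 lookahead=) remaining=[) / num $]
Step 6: shift ). Stack=[( E )] ptr=3 lookahead=/ remaining=[/ num $]
Step 7: reduce F->( E ). Stack=[F] ptr=3 lookahead=/ remaining=[/ num $]
Step 8: reduce T->F. Stack=[T] ptr=3 lookahead=/ remaining=[/ num $]
Step 9: shift /. Stack=[T /] ptr=4 lookahead=num remaining=[num $]
Step 10: shift num. Stack=[T / num] ptr=5 lookahead=$ remaining=[$]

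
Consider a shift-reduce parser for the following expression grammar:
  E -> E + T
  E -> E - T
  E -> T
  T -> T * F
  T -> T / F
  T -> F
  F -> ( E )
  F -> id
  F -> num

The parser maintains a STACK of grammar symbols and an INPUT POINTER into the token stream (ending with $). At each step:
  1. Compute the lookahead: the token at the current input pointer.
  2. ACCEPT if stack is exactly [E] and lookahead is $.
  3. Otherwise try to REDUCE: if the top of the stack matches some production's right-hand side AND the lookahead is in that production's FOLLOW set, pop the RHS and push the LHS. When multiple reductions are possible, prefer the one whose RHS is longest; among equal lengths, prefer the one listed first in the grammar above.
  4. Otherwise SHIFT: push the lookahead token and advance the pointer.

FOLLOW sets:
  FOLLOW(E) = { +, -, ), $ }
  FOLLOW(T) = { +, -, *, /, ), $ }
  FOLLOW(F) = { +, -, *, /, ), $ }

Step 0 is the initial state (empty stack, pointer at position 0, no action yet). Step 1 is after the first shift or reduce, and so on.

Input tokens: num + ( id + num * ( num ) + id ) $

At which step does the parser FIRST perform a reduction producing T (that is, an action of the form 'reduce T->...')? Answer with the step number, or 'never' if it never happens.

Answer: 3

Derivation:
Step 1: shift num. Stack=[num] ptr=1 lookahead=+ remaining=[+ ( id + num * ( num ) + id ) $]
Step 2: reduce F->num. Stack=[F] ptr=1 lookahead=+ remaining=[+ ( id + num * ( num ) + id ) $]
Step 3: reduce T->F. Stack=[T] ptr=1 lookahead=+ remaining=[+ ( id + num * ( num ) + id ) $]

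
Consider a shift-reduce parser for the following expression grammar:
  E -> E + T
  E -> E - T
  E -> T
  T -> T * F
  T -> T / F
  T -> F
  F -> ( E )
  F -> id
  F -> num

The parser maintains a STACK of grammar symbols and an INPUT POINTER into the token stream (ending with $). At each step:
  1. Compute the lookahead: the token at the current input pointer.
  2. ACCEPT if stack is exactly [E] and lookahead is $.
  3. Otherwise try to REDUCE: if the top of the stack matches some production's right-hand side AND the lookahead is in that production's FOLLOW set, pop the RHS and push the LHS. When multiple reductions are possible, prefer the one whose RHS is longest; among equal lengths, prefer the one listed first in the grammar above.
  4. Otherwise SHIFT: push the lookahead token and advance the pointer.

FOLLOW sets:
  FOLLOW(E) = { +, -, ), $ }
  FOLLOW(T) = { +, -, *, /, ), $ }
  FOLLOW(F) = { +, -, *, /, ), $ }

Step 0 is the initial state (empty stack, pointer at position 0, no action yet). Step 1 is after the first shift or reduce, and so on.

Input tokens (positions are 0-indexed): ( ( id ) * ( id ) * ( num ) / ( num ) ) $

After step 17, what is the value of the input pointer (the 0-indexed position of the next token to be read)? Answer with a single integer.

Step 1: shift (. Stack=[(] ptr=1 lookahead=( remaining=[( id ) * ( id ) * ( num ) / ( num ) ) $]
Step 2: shift (. Stack=[( (] ptr=2 lookahead=id remaining=[id ) * ( id ) * ( num ) / ( num ) ) $]
Step 3: shift id. Stack=[( ( id] ptr=3 lookahead=) remaining=[) * ( id ) * ( num ) / ( num ) ) $]
Step 4: reduce F->id. Stack=[( ( F] ptr=3 lookahead=) remaining=[) * ( id ) * ( num ) / ( num ) ) $]
Step 5: reduce T->F. Stack=[( ( T] ptr=3 lookahead=) remaining=[) * ( id ) * ( num ) / ( num ) ) $]
Step 6: reduce E->T. Stack=[( ( E] ptr=3 lookahead=) remaining=[) * ( id ) * ( num ) / ( num ) ) $]
Step 7: shift ). Stack=[( ( E )] ptr=4 lookahead=* remaining=[* ( id ) * ( num ) / ( num ) ) $]
Step 8: reduce F->( E ). Stack=[( F] ptr=4 lookahead=* remaining=[* ( id ) * ( num ) / ( num ) ) $]
Step 9: reduce T->F. Stack=[( T] ptr=4 lookahead=* remaining=[* ( id ) * ( num ) / ( num ) ) $]
Step 10: shift *. Stack=[( T *] ptr=5 lookahead=( remaining=[( id ) * ( num ) / ( num ) ) $]
Step 11: shift (. Stack=[( T * (] ptr=6 lookahead=id remaining=[id ) * ( num ) / ( num ) ) $]
Step 12: shift id. Stack=[( T * ( id] ptr=7 lookahead=) remaining=[) * ( num ) / ( num ) ) $]
Step 13: reduce F->id. Stack=[( T * ( F] ptr=7 lookahead=) remaining=[) * ( num ) / ( num ) ) $]
Step 14: reduce T->F. Stack=[( T * ( T] ptr=7 lookahead=) remaining=[) * ( num ) / ( num ) ) $]
Step 15: reduce E->T. Stack=[( T * ( E] ptr=7 lookahead=) remaining=[) * ( num ) / ( num ) ) $]
Step 16: shift ). Stack=[( T * ( E )] ptr=8 lookahead=* remaining=[* ( num ) / ( num ) ) $]
Step 17: reduce F->( E ). Stack=[( T * F] ptr=8 lookahead=* remaining=[* ( num ) / ( num ) ) $]

Answer: 8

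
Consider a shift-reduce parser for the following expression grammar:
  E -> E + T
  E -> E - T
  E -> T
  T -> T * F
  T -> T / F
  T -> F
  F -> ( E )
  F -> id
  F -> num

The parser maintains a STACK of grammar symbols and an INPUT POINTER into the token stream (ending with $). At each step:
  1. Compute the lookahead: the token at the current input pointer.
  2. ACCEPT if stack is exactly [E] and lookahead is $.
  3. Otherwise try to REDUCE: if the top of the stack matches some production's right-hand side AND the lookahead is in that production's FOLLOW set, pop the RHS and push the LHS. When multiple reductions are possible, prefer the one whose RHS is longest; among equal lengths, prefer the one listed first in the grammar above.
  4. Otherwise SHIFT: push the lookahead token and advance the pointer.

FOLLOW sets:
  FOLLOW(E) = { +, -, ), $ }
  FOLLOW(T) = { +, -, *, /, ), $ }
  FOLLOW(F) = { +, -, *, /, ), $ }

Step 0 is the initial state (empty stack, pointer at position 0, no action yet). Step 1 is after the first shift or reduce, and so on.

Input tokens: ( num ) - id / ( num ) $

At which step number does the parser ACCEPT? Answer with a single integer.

Step 1: shift (. Stack=[(] ptr=1 lookahead=num remaining=[num ) - id / ( num ) $]
Step 2: shift num. Stack=[( num] ptr=2 lookahead=) remaining=[) - id / ( num ) $]
Step 3: reduce F->num. Stack=[( F] ptr=2 lookahead=) remaining=[) - id / ( num ) $]
Step 4: reduce T->F. Stack=[( T] ptr=2 lookahead=) remaining=[) - id / ( num ) $]
Step 5: reduce E->T. Stack=[( E] ptr=2 lookahead=) remaining=[) - id / ( num ) $]
Step 6: shift ). Stack=[( E )] ptr=3 lookahead=- remaining=[- id / ( num ) $]
Step 7: reduce F->( E ). Stack=[F] ptr=3 lookahead=- remaining=[- id / ( num ) $]
Step 8: reduce T->F. Stack=[T] ptr=3 lookahead=- remaining=[- id / ( num ) $]
Step 9: reduce E->T. Stack=[E] ptr=3 lookahead=- remaining=[- id / ( num ) $]
Step 10: shift -. Stack=[E -] ptr=4 lookahead=id remaining=[id / ( num ) $]
Step 11: shift id. Stack=[E - id] ptr=5 lookahead=/ remaining=[/ ( num ) $]
Step 12: reduce F->id. Stack=[E - F] ptr=5 lookahead=/ remaining=[/ ( num ) $]
Step 13: reduce T->F. Stack=[E - T] ptr=5 lookahead=/ remaining=[/ ( num ) $]
Step 14: shift /. Stack=[E - T /] ptr=6 lookahead=( remaining=[( num ) $]
Step 15: shift (. Stack=[E - T / (] ptr=7 lookahead=num remaining=[num ) $]
Step 16: shift num. Stack=[E - T / ( num] ptr=8 lookahead=) remaining=[) $]
Step 17: reduce F->num. Stack=[E - T / ( F] ptr=8 lookahead=) remaining=[) $]
Step 18: reduce T->F. Stack=[E - T / ( T] ptr=8 lookahead=) remaining=[) $]
Step 19: reduce E->T. Stack=[E - T / ( E] ptr=8 lookahead=) remaining=[) $]
Step 20: shift ). Stack=[E - T / ( E )] ptr=9 lookahead=$ remaining=[$]
Step 21: reduce F->( E ). Stack=[E - T / F] ptr=9 lookahead=$ remaining=[$]
Step 22: reduce T->T / F. Stack=[E - T] ptr=9 lookahead=$ remaining=[$]
Step 23: reduce E->E - T. Stack=[E] ptr=9 lookahead=$ remaining=[$]
Step 24: accept. Stack=[E] ptr=9 lookahead=$ remaining=[$]

Answer: 24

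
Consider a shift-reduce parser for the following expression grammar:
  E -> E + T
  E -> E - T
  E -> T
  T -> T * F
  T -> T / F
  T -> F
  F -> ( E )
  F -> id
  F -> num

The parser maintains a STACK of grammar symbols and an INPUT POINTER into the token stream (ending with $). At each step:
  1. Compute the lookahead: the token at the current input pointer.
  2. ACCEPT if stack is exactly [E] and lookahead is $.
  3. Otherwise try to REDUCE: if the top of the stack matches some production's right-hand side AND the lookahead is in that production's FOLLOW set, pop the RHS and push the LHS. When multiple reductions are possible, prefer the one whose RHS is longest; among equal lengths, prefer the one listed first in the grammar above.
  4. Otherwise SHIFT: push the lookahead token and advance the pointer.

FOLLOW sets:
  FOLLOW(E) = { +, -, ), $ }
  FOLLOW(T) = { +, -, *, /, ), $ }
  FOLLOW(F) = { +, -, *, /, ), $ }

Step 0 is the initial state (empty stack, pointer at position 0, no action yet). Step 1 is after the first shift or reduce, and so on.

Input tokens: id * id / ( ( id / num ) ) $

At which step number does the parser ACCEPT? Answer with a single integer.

Answer: 27

Derivation:
Step 1: shift id. Stack=[id] ptr=1 lookahead=* remaining=[* id / ( ( id / num ) ) $]
Step 2: reduce F->id. Stack=[F] ptr=1 lookahead=* remaining=[* id / ( ( id / num ) ) $]
Step 3: reduce T->F. Stack=[T] ptr=1 lookahead=* remaining=[* id / ( ( id / num ) ) $]
Step 4: shift *. Stack=[T *] ptr=2 lookahead=id remaining=[id / ( ( id / num ) ) $]
Step 5: shift id. Stack=[T * id] ptr=3 lookahead=/ remaining=[/ ( ( id / num ) ) $]
Step 6: reduce F->id. Stack=[T * F] ptr=3 lookahead=/ remaining=[/ ( ( id / num ) ) $]
Step 7: reduce T->T * F. Stack=[T] ptr=3 lookahead=/ remaining=[/ ( ( id / num ) ) $]
Step 8: shift /. Stack=[T /] ptr=4 lookahead=( remaining=[( ( id / num ) ) $]
Step 9: shift (. Stack=[T / (] ptr=5 lookahead=( remaining=[( id / num ) ) $]
Step 10: shift (. Stack=[T / ( (] ptr=6 lookahead=id remaining=[id / num ) ) $]
Step 11: shift id. Stack=[T / ( ( id] ptr=7 lookahead=/ remaining=[/ num ) ) $]
Step 12: reduce F->id. Stack=[T / ( ( F] ptr=7 lookahead=/ remaining=[/ num ) ) $]
Step 13: reduce T->F. Stack=[T / ( ( T] ptr=7 lookahead=/ remaining=[/ num ) ) $]
Step 14: shift /. Stack=[T / ( ( T /] ptr=8 lookahead=num remaining=[num ) ) $]
Step 15: shift num. Stack=[T / ( ( T / num] ptr=9 lookahead=) remaining=[) ) $]
Step 16: reduce F->num. Stack=[T / ( ( T / F] ptr=9 lookahead=) remaining=[) ) $]
Step 17: reduce T->T / F. Stack=[T / ( ( T] ptr=9 lookahead=) remaining=[) ) $]
Step 18: reduce E->T. Stack=[T / ( ( E] ptr=9 lookahead=) remaining=[) ) $]
Step 19: shift ). Stack=[T / ( ( E )] ptr=10 lookahead=) remaining=[) $]
Step 20: reduce F->( E ). Stack=[T / ( F] ptr=10 lookahead=) remaining=[) $]
Step 21: reduce T->F. Stack=[T / ( T] ptr=10 lookahead=) remaining=[) $]
Step 22: reduce E->T. Stack=[T / ( E] ptr=10 lookahead=) remaining=[) $]
Step 23: shift ). Stack=[T / ( E )] ptr=11 lookahead=$ remaining=[$]
Step 24: reduce F->( E ). Stack=[T / F] ptr=11 lookahead=$ remaining=[$]
Step 25: reduce T->T / F. Stack=[T] ptr=11 lookahead=$ remaining=[$]
Step 26: reduce E->T. Stack=[E] ptr=11 lookahead=$ remaining=[$]
Step 27: accept. Stack=[E] ptr=11 lookahead=$ remaining=[$]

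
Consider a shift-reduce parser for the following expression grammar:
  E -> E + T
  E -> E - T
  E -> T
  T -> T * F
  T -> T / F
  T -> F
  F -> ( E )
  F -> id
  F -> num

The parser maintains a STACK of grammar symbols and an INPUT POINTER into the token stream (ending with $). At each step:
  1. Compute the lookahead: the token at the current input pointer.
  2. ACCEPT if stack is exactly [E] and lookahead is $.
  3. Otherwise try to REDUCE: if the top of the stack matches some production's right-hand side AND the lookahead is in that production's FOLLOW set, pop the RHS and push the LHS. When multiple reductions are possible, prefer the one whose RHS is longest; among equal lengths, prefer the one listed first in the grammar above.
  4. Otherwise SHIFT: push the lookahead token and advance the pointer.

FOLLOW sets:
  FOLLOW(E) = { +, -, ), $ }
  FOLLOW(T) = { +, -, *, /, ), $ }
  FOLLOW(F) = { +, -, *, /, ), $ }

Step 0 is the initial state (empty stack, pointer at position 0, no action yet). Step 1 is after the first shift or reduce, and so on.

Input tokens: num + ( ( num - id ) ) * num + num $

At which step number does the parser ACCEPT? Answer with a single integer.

Answer: 34

Derivation:
Step 1: shift num. Stack=[num] ptr=1 lookahead=+ remaining=[+ ( ( num - id ) ) * num + num $]
Step 2: reduce F->num. Stack=[F] ptr=1 lookahead=+ remaining=[+ ( ( num - id ) ) * num + num $]
Step 3: reduce T->F. Stack=[T] ptr=1 lookahead=+ remaining=[+ ( ( num - id ) ) * num + num $]
Step 4: reduce E->T. Stack=[E] ptr=1 lookahead=+ remaining=[+ ( ( num - id ) ) * num + num $]
Step 5: shift +. Stack=[E +] ptr=2 lookahead=( remaining=[( ( num - id ) ) * num + num $]
Step 6: shift (. Stack=[E + (] ptr=3 lookahead=( remaining=[( num - id ) ) * num + num $]
Step 7: shift (. Stack=[E + ( (] ptr=4 lookahead=num remaining=[num - id ) ) * num + num $]
Step 8: shift num. Stack=[E + ( ( num] ptr=5 lookahead=- remaining=[- id ) ) * num + num $]
Step 9: reduce F->num. Stack=[E + ( ( F] ptr=5 lookahead=- remaining=[- id ) ) * num + num $]
Step 10: reduce T->F. Stack=[E + ( ( T] ptr=5 lookahead=- remaining=[- id ) ) * num + num $]
Step 11: reduce E->T. Stack=[E + ( ( E] ptr=5 lookahead=- remaining=[- id ) ) * num + num $]
Step 12: shift -. Stack=[E + ( ( E -] ptr=6 lookahead=id remaining=[id ) ) * num + num $]
Step 13: shift id. Stack=[E + ( ( E - id] ptr=7 lookahead=) remaining=[) ) * num + num $]
Step 14: reduce F->id. Stack=[E + ( ( E - F] ptr=7 lookahead=) remaining=[) ) * num + num $]
Step 15: reduce T->F. Stack=[E + ( ( E - T] ptr=7 lookahead=) remaining=[) ) * num + num $]
Step 16: reduce E->E - T. Stack=[E + ( ( E] ptr=7 lookahead=) remaining=[) ) * num + num $]
Step 17: shift ). Stack=[E + ( ( E )] ptr=8 lookahead=) remaining=[) * num + num $]
Step 18: reduce F->( E ). Stack=[E + ( F] ptr=8 lookahead=) remaining=[) * num + num $]
Step 19: reduce T->F. Stack=[E + ( T] ptr=8 lookahead=) remaining=[) * num + num $]
Step 20: reduce E->T. Stack=[E + ( E] ptr=8 lookahead=) remaining=[) * num + num $]
Step 21: shift ). Stack=[E + ( E )] ptr=9 lookahead=* remaining=[* num + num $]
Step 22: reduce F->( E ). Stack=[E + F] ptr=9 lookahead=* remaining=[* num + num $]
Step 23: reduce T->F. Stack=[E + T] ptr=9 lookahead=* remaining=[* num + num $]
Step 24: shift *. Stack=[E + T *] ptr=10 lookahead=num remaining=[num + num $]
Step 25: shift num. Stack=[E + T * num] ptr=11 lookahead=+ remaining=[+ num $]
Step 26: reduce F->num. Stack=[E + T * F] ptr=11 lookahead=+ remaining=[+ num $]
Step 27: reduce T->T * F. Stack=[E + T] ptr=11 lookahead=+ remaining=[+ num $]
Step 28: reduce E->E + T. Stack=[E] ptr=11 lookahead=+ remaining=[+ num $]
Step 29: shift +. Stack=[E +] ptr=12 lookahead=num remaining=[num $]
Step 30: shift num. Stack=[E + num] ptr=13 lookahead=$ remaining=[$]
Step 31: reduce F->num. Stack=[E + F] ptr=13 lookahead=$ remaining=[$]
Step 32: reduce T->F. Stack=[E + T] ptr=13 lookahead=$ remaining=[$]
Step 33: reduce E->E + T. Stack=[E] ptr=13 lookahead=$ remaining=[$]
Step 34: accept. Stack=[E] ptr=13 lookahead=$ remaining=[$]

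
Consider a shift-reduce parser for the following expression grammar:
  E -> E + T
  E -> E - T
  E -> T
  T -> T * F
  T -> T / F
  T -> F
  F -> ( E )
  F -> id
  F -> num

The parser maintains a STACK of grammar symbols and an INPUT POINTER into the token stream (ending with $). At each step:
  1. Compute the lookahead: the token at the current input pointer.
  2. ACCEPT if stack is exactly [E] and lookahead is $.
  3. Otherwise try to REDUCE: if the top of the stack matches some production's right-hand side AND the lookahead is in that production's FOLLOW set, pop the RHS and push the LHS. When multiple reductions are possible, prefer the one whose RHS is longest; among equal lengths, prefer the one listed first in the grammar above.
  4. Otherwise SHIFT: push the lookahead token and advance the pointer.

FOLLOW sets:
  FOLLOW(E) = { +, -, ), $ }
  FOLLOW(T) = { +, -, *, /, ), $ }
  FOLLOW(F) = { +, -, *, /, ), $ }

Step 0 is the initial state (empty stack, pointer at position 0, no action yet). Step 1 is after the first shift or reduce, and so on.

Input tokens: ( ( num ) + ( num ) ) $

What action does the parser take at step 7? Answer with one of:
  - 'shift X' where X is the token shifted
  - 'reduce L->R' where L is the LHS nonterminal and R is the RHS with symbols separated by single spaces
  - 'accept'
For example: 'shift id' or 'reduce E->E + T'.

Step 1: shift (. Stack=[(] ptr=1 lookahead=( remaining=[( num ) + ( num ) ) $]
Step 2: shift (. Stack=[( (] ptr=2 lookahead=num remaining=[num ) + ( num ) ) $]
Step 3: shift num. Stack=[( ( num] ptr=3 lookahead=) remaining=[) + ( num ) ) $]
Step 4: reduce F->num. Stack=[( ( F] ptr=3 lookahead=) remaining=[) + ( num ) ) $]
Step 5: reduce T->F. Stack=[( ( T] ptr=3 lookahead=) remaining=[) + ( num ) ) $]
Step 6: reduce E->T. Stack=[( ( E] ptr=3 lookahead=) remaining=[) + ( num ) ) $]
Step 7: shift ). Stack=[( ( E )] ptr=4 lookahead=+ remaining=[+ ( num ) ) $]

Answer: shift )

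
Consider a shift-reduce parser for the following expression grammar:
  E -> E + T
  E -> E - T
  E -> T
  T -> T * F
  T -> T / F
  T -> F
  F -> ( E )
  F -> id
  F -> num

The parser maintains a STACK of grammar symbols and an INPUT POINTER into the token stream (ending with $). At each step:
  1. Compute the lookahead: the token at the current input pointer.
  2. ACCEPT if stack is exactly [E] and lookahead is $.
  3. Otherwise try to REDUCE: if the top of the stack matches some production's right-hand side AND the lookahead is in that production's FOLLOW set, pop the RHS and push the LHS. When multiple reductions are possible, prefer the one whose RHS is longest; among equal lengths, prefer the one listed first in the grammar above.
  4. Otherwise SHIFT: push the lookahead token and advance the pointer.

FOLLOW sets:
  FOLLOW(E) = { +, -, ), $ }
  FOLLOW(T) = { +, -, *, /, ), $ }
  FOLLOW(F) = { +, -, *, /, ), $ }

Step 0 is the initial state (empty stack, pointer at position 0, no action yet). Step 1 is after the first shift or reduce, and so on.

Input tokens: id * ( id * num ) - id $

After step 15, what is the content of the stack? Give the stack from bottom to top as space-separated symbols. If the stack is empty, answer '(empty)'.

Step 1: shift id. Stack=[id] ptr=1 lookahead=* remaining=[* ( id * num ) - id $]
Step 2: reduce F->id. Stack=[F] ptr=1 lookahead=* remaining=[* ( id * num ) - id $]
Step 3: reduce T->F. Stack=[T] ptr=1 lookahead=* remaining=[* ( id * num ) - id $]
Step 4: shift *. Stack=[T *] ptr=2 lookahead=( remaining=[( id * num ) - id $]
Step 5: shift (. Stack=[T * (] ptr=3 lookahead=id remaining=[id * num ) - id $]
Step 6: shift id. Stack=[T * ( id] ptr=4 lookahead=* remaining=[* num ) - id $]
Step 7: reduce F->id. Stack=[T * ( F] ptr=4 lookahead=* remaining=[* num ) - id $]
Step 8: reduce T->F. Stack=[T * ( T] ptr=4 lookahead=* remaining=[* num ) - id $]
Step 9: shift *. Stack=[T * ( T *] ptr=5 lookahead=num remaining=[num ) - id $]
Step 10: shift num. Stack=[T * ( T * num] ptr=6 lookahead=) remaining=[) - id $]
Step 11: reduce F->num. Stack=[T * ( T * F] ptr=6 lookahead=) remaining=[) - id $]
Step 12: reduce T->T * F. Stack=[T * ( T] ptr=6 lookahead=) remaining=[) - id $]
Step 13: reduce E->T. Stack=[T * ( E] ptr=6 lookahead=) remaining=[) - id $]
Step 14: shift ). Stack=[T * ( E )] ptr=7 lookahead=- remaining=[- id $]
Step 15: reduce F->( E ). Stack=[T * F] ptr=7 lookahead=- remaining=[- id $]

Answer: T * F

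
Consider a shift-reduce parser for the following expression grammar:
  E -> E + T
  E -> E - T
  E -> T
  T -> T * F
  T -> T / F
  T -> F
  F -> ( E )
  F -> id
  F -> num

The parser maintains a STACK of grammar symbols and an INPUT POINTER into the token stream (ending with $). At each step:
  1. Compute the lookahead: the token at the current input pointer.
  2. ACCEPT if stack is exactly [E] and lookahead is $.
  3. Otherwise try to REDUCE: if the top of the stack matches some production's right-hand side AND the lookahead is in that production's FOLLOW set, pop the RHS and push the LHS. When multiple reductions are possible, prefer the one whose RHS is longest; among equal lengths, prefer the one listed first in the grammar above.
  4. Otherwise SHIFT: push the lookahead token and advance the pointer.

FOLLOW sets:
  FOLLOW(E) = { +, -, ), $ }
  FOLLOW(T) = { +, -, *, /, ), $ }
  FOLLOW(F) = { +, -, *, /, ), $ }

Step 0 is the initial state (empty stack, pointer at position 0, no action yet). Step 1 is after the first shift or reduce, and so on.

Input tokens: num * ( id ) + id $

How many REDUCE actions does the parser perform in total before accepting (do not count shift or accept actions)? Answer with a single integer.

Step 1: shift num. Stack=[num] ptr=1 lookahead=* remaining=[* ( id ) + id $]
Step 2: reduce F->num. Stack=[F] ptr=1 lookahead=* remaining=[* ( id ) + id $]
Step 3: reduce T->F. Stack=[T] ptr=1 lookahead=* remaining=[* ( id ) + id $]
Step 4: shift *. Stack=[T *] ptr=2 lookahead=( remaining=[( id ) + id $]
Step 5: shift (. Stack=[T * (] ptr=3 lookahead=id remaining=[id ) + id $]
Step 6: shift id. Stack=[T * ( id] ptr=4 lookahead=) remaining=[) + id $]
Step 7: reduce F->id. Stack=[T * ( F] ptr=4 lookahead=) remaining=[) + id $]
Step 8: reduce T->F. Stack=[T * ( T] ptr=4 lookahead=) remaining=[) + id $]
Step 9: reduce E->T. Stack=[T * ( E] ptr=4 lookahead=) remaining=[) + id $]
Step 10: shift ). Stack=[T * ( E )] ptr=5 lookahead=+ remaining=[+ id $]
Step 11: reduce F->( E ). Stack=[T * F] ptr=5 lookahead=+ remaining=[+ id $]
Step 12: reduce T->T * F. Stack=[T] ptr=5 lookahead=+ remaining=[+ id $]
Step 13: reduce E->T. Stack=[E] ptr=5 lookahead=+ remaining=[+ id $]
Step 14: shift +. Stack=[E +] ptr=6 lookahead=id remaining=[id $]
Step 15: shift id. Stack=[E + id] ptr=7 lookahead=$ remaining=[$]
Step 16: reduce F->id. Stack=[E + F] ptr=7 lookahead=$ remaining=[$]
Step 17: reduce T->F. Stack=[E + T] ptr=7 lookahead=$ remaining=[$]
Step 18: reduce E->E + T. Stack=[E] ptr=7 lookahead=$ remaining=[$]
Step 19: accept. Stack=[E] ptr=7 lookahead=$ remaining=[$]

Answer: 11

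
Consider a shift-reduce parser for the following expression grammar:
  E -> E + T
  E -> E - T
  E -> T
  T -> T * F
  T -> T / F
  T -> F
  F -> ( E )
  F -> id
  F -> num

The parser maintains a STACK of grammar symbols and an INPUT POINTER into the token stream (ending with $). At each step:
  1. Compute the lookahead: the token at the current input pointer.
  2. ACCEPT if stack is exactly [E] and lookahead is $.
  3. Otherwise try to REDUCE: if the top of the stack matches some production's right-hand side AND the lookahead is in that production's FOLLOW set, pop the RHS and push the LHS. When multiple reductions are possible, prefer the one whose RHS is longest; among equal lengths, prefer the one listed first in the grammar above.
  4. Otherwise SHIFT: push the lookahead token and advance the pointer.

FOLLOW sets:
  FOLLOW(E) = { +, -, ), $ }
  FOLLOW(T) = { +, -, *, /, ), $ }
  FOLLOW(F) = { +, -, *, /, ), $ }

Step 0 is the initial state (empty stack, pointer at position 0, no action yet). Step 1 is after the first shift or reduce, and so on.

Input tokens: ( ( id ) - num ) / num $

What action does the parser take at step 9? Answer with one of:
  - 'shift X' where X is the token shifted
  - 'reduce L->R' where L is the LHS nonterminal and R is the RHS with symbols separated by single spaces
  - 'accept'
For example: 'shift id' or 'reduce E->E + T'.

Answer: reduce T->F

Derivation:
Step 1: shift (. Stack=[(] ptr=1 lookahead=( remaining=[( id ) - num ) / num $]
Step 2: shift (. Stack=[( (] ptr=2 lookahead=id remaining=[id ) - num ) / num $]
Step 3: shift id. Stack=[( ( id] ptr=3 lookahead=) remaining=[) - num ) / num $]
Step 4: reduce F->id. Stack=[( ( F] ptr=3 lookahead=) remaining=[) - num ) / num $]
Step 5: reduce T->F. Stack=[( ( T] ptr=3 lookahead=) remaining=[) - num ) / num $]
Step 6: reduce E->T. Stack=[( ( E] ptr=3 lookahead=) remaining=[) - num ) / num $]
Step 7: shift ). Stack=[( ( E )] ptr=4 lookahead=- remaining=[- num ) / num $]
Step 8: reduce F->( E ). Stack=[( F] ptr=4 lookahead=- remaining=[- num ) / num $]
Step 9: reduce T->F. Stack=[( T] ptr=4 lookahead=- remaining=[- num ) / num $]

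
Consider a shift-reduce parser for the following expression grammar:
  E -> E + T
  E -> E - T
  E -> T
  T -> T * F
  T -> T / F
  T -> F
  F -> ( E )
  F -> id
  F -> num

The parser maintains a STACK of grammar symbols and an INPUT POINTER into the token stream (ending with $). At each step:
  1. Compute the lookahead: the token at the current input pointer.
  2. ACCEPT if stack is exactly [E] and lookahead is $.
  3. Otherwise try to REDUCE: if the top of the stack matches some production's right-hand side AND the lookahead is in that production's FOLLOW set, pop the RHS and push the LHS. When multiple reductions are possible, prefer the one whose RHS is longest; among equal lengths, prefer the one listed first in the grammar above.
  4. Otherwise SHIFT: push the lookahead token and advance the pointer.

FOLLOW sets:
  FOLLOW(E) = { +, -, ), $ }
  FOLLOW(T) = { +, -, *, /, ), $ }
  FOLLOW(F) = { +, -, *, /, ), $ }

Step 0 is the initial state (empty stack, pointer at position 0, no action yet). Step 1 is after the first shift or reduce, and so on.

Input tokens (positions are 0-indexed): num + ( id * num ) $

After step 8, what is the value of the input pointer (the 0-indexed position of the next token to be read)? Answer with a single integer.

Step 1: shift num. Stack=[num] ptr=1 lookahead=+ remaining=[+ ( id * num ) $]
Step 2: reduce F->num. Stack=[F] ptr=1 lookahead=+ remaining=[+ ( id * num ) $]
Step 3: reduce T->F. Stack=[T] ptr=1 lookahead=+ remaining=[+ ( id * num ) $]
Step 4: reduce E->T. Stack=[E] ptr=1 lookahead=+ remaining=[+ ( id * num ) $]
Step 5: shift +. Stack=[E +] ptr=2 lookahead=( remaining=[( id * num ) $]
Step 6: shift (. Stack=[E + (] ptr=3 lookahead=id remaining=[id * num ) $]
Step 7: shift id. Stack=[E + ( id] ptr=4 lookahead=* remaining=[* num ) $]
Step 8: reduce F->id. Stack=[E + ( F] ptr=4 lookahead=* remaining=[* num ) $]

Answer: 4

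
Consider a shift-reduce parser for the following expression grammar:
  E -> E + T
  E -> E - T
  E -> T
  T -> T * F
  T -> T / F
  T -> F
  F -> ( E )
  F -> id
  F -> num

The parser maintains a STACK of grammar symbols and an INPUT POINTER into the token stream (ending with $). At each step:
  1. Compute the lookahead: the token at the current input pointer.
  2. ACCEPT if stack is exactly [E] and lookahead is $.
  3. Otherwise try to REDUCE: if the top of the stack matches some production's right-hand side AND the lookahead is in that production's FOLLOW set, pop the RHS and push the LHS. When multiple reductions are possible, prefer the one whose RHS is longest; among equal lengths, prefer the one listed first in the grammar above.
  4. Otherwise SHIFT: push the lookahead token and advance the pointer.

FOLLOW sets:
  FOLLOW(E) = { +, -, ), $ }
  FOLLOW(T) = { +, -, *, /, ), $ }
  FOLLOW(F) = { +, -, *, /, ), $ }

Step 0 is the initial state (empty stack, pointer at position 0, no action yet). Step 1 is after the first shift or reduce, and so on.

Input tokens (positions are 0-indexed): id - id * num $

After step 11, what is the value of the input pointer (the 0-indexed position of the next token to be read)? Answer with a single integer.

Answer: 5

Derivation:
Step 1: shift id. Stack=[id] ptr=1 lookahead=- remaining=[- id * num $]
Step 2: reduce F->id. Stack=[F] ptr=1 lookahead=- remaining=[- id * num $]
Step 3: reduce T->F. Stack=[T] ptr=1 lookahead=- remaining=[- id * num $]
Step 4: reduce E->T. Stack=[E] ptr=1 lookahead=- remaining=[- id * num $]
Step 5: shift -. Stack=[E -] ptr=2 lookahead=id remaining=[id * num $]
Step 6: shift id. Stack=[E - id] ptr=3 lookahead=* remaining=[* num $]
Step 7: reduce F->id. Stack=[E - F] ptr=3 lookahead=* remaining=[* num $]
Step 8: reduce T->F. Stack=[E - T] ptr=3 lookahead=* remaining=[* num $]
Step 9: shift *. Stack=[E - T *] ptr=4 lookahead=num remaining=[num $]
Step 10: shift num. Stack=[E - T * num] ptr=5 lookahead=$ remaining=[$]
Step 11: reduce F->num. Stack=[E - T * F] ptr=5 lookahead=$ remaining=[$]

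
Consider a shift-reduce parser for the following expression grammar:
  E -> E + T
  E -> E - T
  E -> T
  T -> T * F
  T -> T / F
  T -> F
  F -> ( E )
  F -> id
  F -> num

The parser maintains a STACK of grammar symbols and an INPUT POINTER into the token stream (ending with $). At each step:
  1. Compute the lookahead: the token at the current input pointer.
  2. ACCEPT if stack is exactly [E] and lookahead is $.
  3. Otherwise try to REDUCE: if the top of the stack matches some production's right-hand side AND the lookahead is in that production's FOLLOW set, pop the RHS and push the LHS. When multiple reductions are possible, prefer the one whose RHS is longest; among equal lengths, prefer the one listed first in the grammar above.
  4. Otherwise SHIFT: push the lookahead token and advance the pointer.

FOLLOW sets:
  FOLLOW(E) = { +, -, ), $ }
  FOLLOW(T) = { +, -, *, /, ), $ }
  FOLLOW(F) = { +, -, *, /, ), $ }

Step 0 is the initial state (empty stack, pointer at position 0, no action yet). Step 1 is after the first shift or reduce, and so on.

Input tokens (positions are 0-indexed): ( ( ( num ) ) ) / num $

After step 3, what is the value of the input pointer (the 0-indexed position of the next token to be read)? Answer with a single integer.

Step 1: shift (. Stack=[(] ptr=1 lookahead=( remaining=[( ( num ) ) ) / num $]
Step 2: shift (. Stack=[( (] ptr=2 lookahead=( remaining=[( num ) ) ) / num $]
Step 3: shift (. Stack=[( ( (] ptr=3 lookahead=num remaining=[num ) ) ) / num $]

Answer: 3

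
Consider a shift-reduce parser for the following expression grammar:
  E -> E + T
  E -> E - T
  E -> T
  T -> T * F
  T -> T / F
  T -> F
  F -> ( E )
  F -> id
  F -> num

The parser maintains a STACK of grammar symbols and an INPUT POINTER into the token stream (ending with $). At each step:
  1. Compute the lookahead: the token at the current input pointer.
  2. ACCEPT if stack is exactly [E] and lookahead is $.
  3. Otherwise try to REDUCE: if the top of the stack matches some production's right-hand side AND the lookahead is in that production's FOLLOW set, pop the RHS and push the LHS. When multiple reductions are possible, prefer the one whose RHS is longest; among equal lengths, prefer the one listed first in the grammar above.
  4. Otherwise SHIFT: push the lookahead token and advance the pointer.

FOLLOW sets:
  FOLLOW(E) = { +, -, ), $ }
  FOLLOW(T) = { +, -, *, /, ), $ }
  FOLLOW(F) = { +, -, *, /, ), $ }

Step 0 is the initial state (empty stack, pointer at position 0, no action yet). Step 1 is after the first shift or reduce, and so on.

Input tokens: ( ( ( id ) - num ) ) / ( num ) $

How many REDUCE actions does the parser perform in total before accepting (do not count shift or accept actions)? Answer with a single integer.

Step 1: shift (. Stack=[(] ptr=1 lookahead=( remaining=[( ( id ) - num ) ) / ( num ) $]
Step 2: shift (. Stack=[( (] ptr=2 lookahead=( remaining=[( id ) - num ) ) / ( num ) $]
Step 3: shift (. Stack=[( ( (] ptr=3 lookahead=id remaining=[id ) - num ) ) / ( num ) $]
Step 4: shift id. Stack=[( ( ( id] ptr=4 lookahead=) remaining=[) - num ) ) / ( num ) $]
Step 5: reduce F->id. Stack=[( ( ( F] ptr=4 lookahead=) remaining=[) - num ) ) / ( num ) $]
Step 6: reduce T->F. Stack=[( ( ( T] ptr=4 lookahead=) remaining=[) - num ) ) / ( num ) $]
Step 7: reduce E->T. Stack=[( ( ( E] ptr=4 lookahead=) remaining=[) - num ) ) / ( num ) $]
Step 8: shift ). Stack=[( ( ( E )] ptr=5 lookahead=- remaining=[- num ) ) / ( num ) $]
Step 9: reduce F->( E ). Stack=[( ( F] ptr=5 lookahead=- remaining=[- num ) ) / ( num ) $]
Step 10: reduce T->F. Stack=[( ( T] ptr=5 lookahead=- remaining=[- num ) ) / ( num ) $]
Step 11: reduce E->T. Stack=[( ( E] ptr=5 lookahead=- remaining=[- num ) ) / ( num ) $]
Step 12: shift -. Stack=[( ( E -] ptr=6 lookahead=num remaining=[num ) ) / ( num ) $]
Step 13: shift num. Stack=[( ( E - num] ptr=7 lookahead=) remaining=[) ) / ( num ) $]
Step 14: reduce F->num. Stack=[( ( E - F] ptr=7 lookahead=) remaining=[) ) / ( num ) $]
Step 15: reduce T->F. Stack=[( ( E - T] ptr=7 lookahead=) remaining=[) ) / ( num ) $]
Step 16: reduce E->E - T. Stack=[( ( E] ptr=7 lookahead=) remaining=[) ) / ( num ) $]
Step 17: shift ). Stack=[( ( E )] ptr=8 lookahead=) remaining=[) / ( num ) $]
Step 18: reduce F->( E ). Stack=[( F] ptr=8 lookahead=) remaining=[) / ( num ) $]
Step 19: reduce T->F. Stack=[( T] ptr=8 lookahead=) remaining=[) / ( num ) $]
Step 20: reduce E->T. Stack=[( E] ptr=8 lookahead=) remaining=[) / ( num ) $]
Step 21: shift ). Stack=[( E )] ptr=9 lookahead=/ remaining=[/ ( num ) $]
Step 22: reduce F->( E ). Stack=[F] ptr=9 lookahead=/ remaining=[/ ( num ) $]
Step 23: reduce T->F. Stack=[T] ptr=9 lookahead=/ remaining=[/ ( num ) $]
Step 24: shift /. Stack=[T /] ptr=10 lookahead=( remaining=[( num ) $]
Step 25: shift (. Stack=[T / (] ptr=11 lookahead=num remaining=[num ) $]
Step 26: shift num. Stack=[T / ( num] ptr=12 lookahead=) remaining=[) $]
Step 27: reduce F->num. Stack=[T / ( F] ptr=12 lookahead=) remaining=[) $]
Step 28: reduce T->F. Stack=[T / ( T] ptr=12 lookahead=) remaining=[) $]
Step 29: reduce E->T. Stack=[T / ( E] ptr=12 lookahead=) remaining=[) $]
Step 30: shift ). Stack=[T / ( E )] ptr=13 lookahead=$ remaining=[$]
Step 31: reduce F->( E ). Stack=[T / F] ptr=13 lookahead=$ remaining=[$]
Step 32: reduce T->T / F. Stack=[T] ptr=13 lookahead=$ remaining=[$]
Step 33: reduce E->T. Stack=[E] ptr=13 lookahead=$ remaining=[$]
Step 34: accept. Stack=[E] ptr=13 lookahead=$ remaining=[$]

Answer: 20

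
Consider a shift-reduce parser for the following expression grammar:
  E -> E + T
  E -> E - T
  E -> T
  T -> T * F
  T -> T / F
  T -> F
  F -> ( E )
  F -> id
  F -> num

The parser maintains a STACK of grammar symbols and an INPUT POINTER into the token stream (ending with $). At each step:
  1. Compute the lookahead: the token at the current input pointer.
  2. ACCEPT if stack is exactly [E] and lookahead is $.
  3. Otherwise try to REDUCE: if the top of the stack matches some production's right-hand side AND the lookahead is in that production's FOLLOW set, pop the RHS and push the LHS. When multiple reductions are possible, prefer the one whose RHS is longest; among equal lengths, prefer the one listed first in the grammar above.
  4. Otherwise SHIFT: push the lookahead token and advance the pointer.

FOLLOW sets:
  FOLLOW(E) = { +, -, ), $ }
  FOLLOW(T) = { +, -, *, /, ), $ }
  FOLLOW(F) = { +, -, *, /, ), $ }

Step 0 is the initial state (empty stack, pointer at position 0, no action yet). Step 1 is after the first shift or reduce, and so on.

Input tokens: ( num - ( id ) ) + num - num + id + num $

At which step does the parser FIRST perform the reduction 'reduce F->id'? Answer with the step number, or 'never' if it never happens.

Step 1: shift (. Stack=[(] ptr=1 lookahead=num remaining=[num - ( id ) ) + num - num + id + num $]
Step 2: shift num. Stack=[( num] ptr=2 lookahead=- remaining=[- ( id ) ) + num - num + id + num $]
Step 3: reduce F->num. Stack=[( F] ptr=2 lookahead=- remaining=[- ( id ) ) + num - num + id + num $]
Step 4: reduce T->F. Stack=[( T] ptr=2 lookahead=- remaining=[- ( id ) ) + num - num + id + num $]
Step 5: reduce E->T. Stack=[( E] ptr=2 lookahead=- remaining=[- ( id ) ) + num - num + id + num $]
Step 6: shift -. Stack=[( E -] ptr=3 lookahead=( remaining=[( id ) ) + num - num + id + num $]
Step 7: shift (. Stack=[( E - (] ptr=4 lookahead=id remaining=[id ) ) + num - num + id + num $]
Step 8: shift id. Stack=[( E - ( id] ptr=5 lookahead=) remaining=[) ) + num - num + id + num $]
Step 9: reduce F->id. Stack=[( E - ( F] ptr=5 lookahead=) remaining=[) ) + num - num + id + num $]

Answer: 9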